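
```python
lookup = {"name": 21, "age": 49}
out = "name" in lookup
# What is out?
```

Answer: True

Derivation:
Trace (tracking out):
lookup = {'name': 21, 'age': 49}  # -> lookup = {'name': 21, 'age': 49}
out = 'name' in lookup  # -> out = True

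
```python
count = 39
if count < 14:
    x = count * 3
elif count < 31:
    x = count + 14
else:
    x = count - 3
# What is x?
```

Answer: 36

Derivation:
Trace (tracking x):
count = 39  # -> count = 39
if count < 14:  # condition is False
elif count < 31:  # condition is False
else:
    x = count - 3  # -> x = 36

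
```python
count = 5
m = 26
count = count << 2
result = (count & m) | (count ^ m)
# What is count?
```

Answer: 20

Derivation:
Trace (tracking count):
count = 5  # -> count = 5
m = 26  # -> m = 26
count = count << 2  # -> count = 20
result = count & m | count ^ m  # -> result = 30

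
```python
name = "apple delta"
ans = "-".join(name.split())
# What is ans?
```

Answer: 'apple-delta'

Derivation:
Trace (tracking ans):
name = 'apple delta'  # -> name = 'apple delta'
ans = '-'.join(name.split())  # -> ans = 'apple-delta'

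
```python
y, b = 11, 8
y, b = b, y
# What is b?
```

Answer: 11

Derivation:
Trace (tracking b):
y, b = (11, 8)  # -> y = 11, b = 8
y, b = (b, y)  # -> y = 8, b = 11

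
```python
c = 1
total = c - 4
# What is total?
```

Answer: -3

Derivation:
Trace (tracking total):
c = 1  # -> c = 1
total = c - 4  # -> total = -3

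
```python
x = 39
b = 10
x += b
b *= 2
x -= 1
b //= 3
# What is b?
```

Trace (tracking b):
x = 39  # -> x = 39
b = 10  # -> b = 10
x += b  # -> x = 49
b *= 2  # -> b = 20
x -= 1  # -> x = 48
b //= 3  # -> b = 6

Answer: 6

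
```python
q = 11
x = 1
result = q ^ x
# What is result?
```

Trace (tracking result):
q = 11  # -> q = 11
x = 1  # -> x = 1
result = q ^ x  # -> result = 10

Answer: 10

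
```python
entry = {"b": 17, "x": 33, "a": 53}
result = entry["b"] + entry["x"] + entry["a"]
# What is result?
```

Trace (tracking result):
entry = {'b': 17, 'x': 33, 'a': 53}  # -> entry = {'b': 17, 'x': 33, 'a': 53}
result = entry['b'] + entry['x'] + entry['a']  # -> result = 103

Answer: 103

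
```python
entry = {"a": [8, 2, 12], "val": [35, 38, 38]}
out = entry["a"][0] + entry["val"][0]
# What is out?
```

Answer: 43

Derivation:
Trace (tracking out):
entry = {'a': [8, 2, 12], 'val': [35, 38, 38]}  # -> entry = {'a': [8, 2, 12], 'val': [35, 38, 38]}
out = entry['a'][0] + entry['val'][0]  # -> out = 43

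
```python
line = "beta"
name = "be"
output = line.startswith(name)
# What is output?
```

Trace (tracking output):
line = 'beta'  # -> line = 'beta'
name = 'be'  # -> name = 'be'
output = line.startswith(name)  # -> output = True

Answer: True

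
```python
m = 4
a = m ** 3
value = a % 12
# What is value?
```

Answer: 4

Derivation:
Trace (tracking value):
m = 4  # -> m = 4
a = m ** 3  # -> a = 64
value = a % 12  # -> value = 4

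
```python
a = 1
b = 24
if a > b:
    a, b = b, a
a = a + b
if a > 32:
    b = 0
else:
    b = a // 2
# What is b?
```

Trace (tracking b):
a = 1  # -> a = 1
b = 24  # -> b = 24
if a > b:  # condition is False
a = a + b  # -> a = 25
if a > 32:  # condition is False
else:
    b = a // 2  # -> b = 12

Answer: 12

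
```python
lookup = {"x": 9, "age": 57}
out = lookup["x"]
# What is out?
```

Trace (tracking out):
lookup = {'x': 9, 'age': 57}  # -> lookup = {'x': 9, 'age': 57}
out = lookup['x']  # -> out = 9

Answer: 9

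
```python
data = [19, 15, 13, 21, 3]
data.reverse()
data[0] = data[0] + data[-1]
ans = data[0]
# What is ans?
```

Answer: 22

Derivation:
Trace (tracking ans):
data = [19, 15, 13, 21, 3]  # -> data = [19, 15, 13, 21, 3]
data.reverse()  # -> data = [3, 21, 13, 15, 19]
data[0] = data[0] + data[-1]  # -> data = [22, 21, 13, 15, 19]
ans = data[0]  # -> ans = 22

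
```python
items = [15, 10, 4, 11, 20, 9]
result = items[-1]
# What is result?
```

Answer: 9

Derivation:
Trace (tracking result):
items = [15, 10, 4, 11, 20, 9]  # -> items = [15, 10, 4, 11, 20, 9]
result = items[-1]  # -> result = 9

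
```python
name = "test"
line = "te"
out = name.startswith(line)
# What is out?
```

Trace (tracking out):
name = 'test'  # -> name = 'test'
line = 'te'  # -> line = 'te'
out = name.startswith(line)  # -> out = True

Answer: True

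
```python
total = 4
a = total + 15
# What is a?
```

Answer: 19

Derivation:
Trace (tracking a):
total = 4  # -> total = 4
a = total + 15  # -> a = 19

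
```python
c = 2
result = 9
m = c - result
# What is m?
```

Trace (tracking m):
c = 2  # -> c = 2
result = 9  # -> result = 9
m = c - result  # -> m = -7

Answer: -7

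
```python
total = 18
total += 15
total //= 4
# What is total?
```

Answer: 8

Derivation:
Trace (tracking total):
total = 18  # -> total = 18
total += 15  # -> total = 33
total //= 4  # -> total = 8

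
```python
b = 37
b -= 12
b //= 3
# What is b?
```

Answer: 8

Derivation:
Trace (tracking b):
b = 37  # -> b = 37
b -= 12  # -> b = 25
b //= 3  # -> b = 8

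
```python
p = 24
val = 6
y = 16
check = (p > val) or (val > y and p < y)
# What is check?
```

Answer: True

Derivation:
Trace (tracking check):
p = 24  # -> p = 24
val = 6  # -> val = 6
y = 16  # -> y = 16
check = p > val or (val > y and p < y)  # -> check = True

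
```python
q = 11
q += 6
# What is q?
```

Answer: 17

Derivation:
Trace (tracking q):
q = 11  # -> q = 11
q += 6  # -> q = 17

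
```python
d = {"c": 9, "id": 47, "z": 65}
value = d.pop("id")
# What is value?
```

Trace (tracking value):
d = {'c': 9, 'id': 47, 'z': 65}  # -> d = {'c': 9, 'id': 47, 'z': 65}
value = d.pop('id')  # -> value = 47

Answer: 47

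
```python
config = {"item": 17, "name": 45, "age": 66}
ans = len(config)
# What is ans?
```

Answer: 3

Derivation:
Trace (tracking ans):
config = {'item': 17, 'name': 45, 'age': 66}  # -> config = {'item': 17, 'name': 45, 'age': 66}
ans = len(config)  # -> ans = 3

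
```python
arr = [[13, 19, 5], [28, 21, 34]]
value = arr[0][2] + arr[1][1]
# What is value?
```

Trace (tracking value):
arr = [[13, 19, 5], [28, 21, 34]]  # -> arr = [[13, 19, 5], [28, 21, 34]]
value = arr[0][2] + arr[1][1]  # -> value = 26

Answer: 26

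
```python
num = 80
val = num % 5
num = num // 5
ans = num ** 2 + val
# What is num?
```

Trace (tracking num):
num = 80  # -> num = 80
val = num % 5  # -> val = 0
num = num // 5  # -> num = 16
ans = num ** 2 + val  # -> ans = 256

Answer: 16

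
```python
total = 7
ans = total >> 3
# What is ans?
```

Trace (tracking ans):
total = 7  # -> total = 7
ans = total >> 3  # -> ans = 0

Answer: 0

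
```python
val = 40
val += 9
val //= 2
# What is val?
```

Trace (tracking val):
val = 40  # -> val = 40
val += 9  # -> val = 49
val //= 2  # -> val = 24

Answer: 24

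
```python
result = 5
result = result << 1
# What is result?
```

Trace (tracking result):
result = 5  # -> result = 5
result = result << 1  # -> result = 10

Answer: 10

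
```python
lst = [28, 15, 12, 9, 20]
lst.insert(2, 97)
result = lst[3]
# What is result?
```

Answer: 12

Derivation:
Trace (tracking result):
lst = [28, 15, 12, 9, 20]  # -> lst = [28, 15, 12, 9, 20]
lst.insert(2, 97)  # -> lst = [28, 15, 97, 12, 9, 20]
result = lst[3]  # -> result = 12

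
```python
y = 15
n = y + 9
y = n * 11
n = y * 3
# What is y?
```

Answer: 264

Derivation:
Trace (tracking y):
y = 15  # -> y = 15
n = y + 9  # -> n = 24
y = n * 11  # -> y = 264
n = y * 3  # -> n = 792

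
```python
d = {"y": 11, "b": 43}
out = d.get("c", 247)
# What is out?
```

Answer: 247

Derivation:
Trace (tracking out):
d = {'y': 11, 'b': 43}  # -> d = {'y': 11, 'b': 43}
out = d.get('c', 247)  # -> out = 247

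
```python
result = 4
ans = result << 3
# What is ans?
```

Answer: 32

Derivation:
Trace (tracking ans):
result = 4  # -> result = 4
ans = result << 3  # -> ans = 32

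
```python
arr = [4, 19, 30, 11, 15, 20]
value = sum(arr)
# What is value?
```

Trace (tracking value):
arr = [4, 19, 30, 11, 15, 20]  # -> arr = [4, 19, 30, 11, 15, 20]
value = sum(arr)  # -> value = 99

Answer: 99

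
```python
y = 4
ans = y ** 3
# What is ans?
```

Answer: 64

Derivation:
Trace (tracking ans):
y = 4  # -> y = 4
ans = y ** 3  # -> ans = 64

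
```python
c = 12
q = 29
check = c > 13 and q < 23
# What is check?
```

Answer: False

Derivation:
Trace (tracking check):
c = 12  # -> c = 12
q = 29  # -> q = 29
check = c > 13 and q < 23  # -> check = False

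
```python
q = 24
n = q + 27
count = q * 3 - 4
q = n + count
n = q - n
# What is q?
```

Trace (tracking q):
q = 24  # -> q = 24
n = q + 27  # -> n = 51
count = q * 3 - 4  # -> count = 68
q = n + count  # -> q = 119
n = q - n  # -> n = 68

Answer: 119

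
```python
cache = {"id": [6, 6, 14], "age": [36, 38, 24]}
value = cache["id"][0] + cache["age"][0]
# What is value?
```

Trace (tracking value):
cache = {'id': [6, 6, 14], 'age': [36, 38, 24]}  # -> cache = {'id': [6, 6, 14], 'age': [36, 38, 24]}
value = cache['id'][0] + cache['age'][0]  # -> value = 42

Answer: 42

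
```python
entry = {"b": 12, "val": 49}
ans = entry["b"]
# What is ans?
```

Trace (tracking ans):
entry = {'b': 12, 'val': 49}  # -> entry = {'b': 12, 'val': 49}
ans = entry['b']  # -> ans = 12

Answer: 12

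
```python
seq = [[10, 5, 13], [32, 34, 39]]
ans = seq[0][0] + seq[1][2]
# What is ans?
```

Answer: 49

Derivation:
Trace (tracking ans):
seq = [[10, 5, 13], [32, 34, 39]]  # -> seq = [[10, 5, 13], [32, 34, 39]]
ans = seq[0][0] + seq[1][2]  # -> ans = 49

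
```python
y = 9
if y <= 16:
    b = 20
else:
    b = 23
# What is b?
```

Trace (tracking b):
y = 9  # -> y = 9
if y <= 16:  # condition is True
    b = 20  # -> b = 20

Answer: 20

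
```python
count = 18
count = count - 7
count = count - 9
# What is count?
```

Answer: 2

Derivation:
Trace (tracking count):
count = 18  # -> count = 18
count = count - 7  # -> count = 11
count = count - 9  # -> count = 2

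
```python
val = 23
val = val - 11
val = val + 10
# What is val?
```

Trace (tracking val):
val = 23  # -> val = 23
val = val - 11  # -> val = 12
val = val + 10  # -> val = 22

Answer: 22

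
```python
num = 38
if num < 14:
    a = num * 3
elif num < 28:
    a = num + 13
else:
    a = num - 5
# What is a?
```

Trace (tracking a):
num = 38  # -> num = 38
if num < 14:  # condition is False
elif num < 28:  # condition is False
else:
    a = num - 5  # -> a = 33

Answer: 33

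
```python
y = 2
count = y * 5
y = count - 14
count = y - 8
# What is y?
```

Trace (tracking y):
y = 2  # -> y = 2
count = y * 5  # -> count = 10
y = count - 14  # -> y = -4
count = y - 8  # -> count = -12

Answer: -4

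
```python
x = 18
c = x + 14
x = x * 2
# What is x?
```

Answer: 36

Derivation:
Trace (tracking x):
x = 18  # -> x = 18
c = x + 14  # -> c = 32
x = x * 2  # -> x = 36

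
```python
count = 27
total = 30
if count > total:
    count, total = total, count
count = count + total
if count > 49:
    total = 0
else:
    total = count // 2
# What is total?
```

Answer: 0

Derivation:
Trace (tracking total):
count = 27  # -> count = 27
total = 30  # -> total = 30
if count > total:  # condition is False
count = count + total  # -> count = 57
if count > 49:  # condition is True
    total = 0  # -> total = 0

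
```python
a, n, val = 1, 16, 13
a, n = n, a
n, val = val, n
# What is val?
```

Trace (tracking val):
a, n, val = (1, 16, 13)  # -> a = 1, n = 16, val = 13
a, n = (n, a)  # -> a = 16, n = 1
n, val = (val, n)  # -> n = 13, val = 1

Answer: 1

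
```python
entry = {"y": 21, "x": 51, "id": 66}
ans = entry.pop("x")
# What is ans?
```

Answer: 51

Derivation:
Trace (tracking ans):
entry = {'y': 21, 'x': 51, 'id': 66}  # -> entry = {'y': 21, 'x': 51, 'id': 66}
ans = entry.pop('x')  # -> ans = 51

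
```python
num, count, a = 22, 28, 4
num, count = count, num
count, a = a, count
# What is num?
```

Answer: 28

Derivation:
Trace (tracking num):
num, count, a = (22, 28, 4)  # -> num = 22, count = 28, a = 4
num, count = (count, num)  # -> num = 28, count = 22
count, a = (a, count)  # -> count = 4, a = 22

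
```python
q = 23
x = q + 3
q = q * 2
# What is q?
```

Answer: 46

Derivation:
Trace (tracking q):
q = 23  # -> q = 23
x = q + 3  # -> x = 26
q = q * 2  # -> q = 46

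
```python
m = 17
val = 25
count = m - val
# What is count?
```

Answer: -8

Derivation:
Trace (tracking count):
m = 17  # -> m = 17
val = 25  # -> val = 25
count = m - val  # -> count = -8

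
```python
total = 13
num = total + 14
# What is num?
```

Answer: 27

Derivation:
Trace (tracking num):
total = 13  # -> total = 13
num = total + 14  # -> num = 27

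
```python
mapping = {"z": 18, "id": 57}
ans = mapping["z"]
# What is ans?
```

Answer: 18

Derivation:
Trace (tracking ans):
mapping = {'z': 18, 'id': 57}  # -> mapping = {'z': 18, 'id': 57}
ans = mapping['z']  # -> ans = 18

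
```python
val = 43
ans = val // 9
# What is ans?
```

Trace (tracking ans):
val = 43  # -> val = 43
ans = val // 9  # -> ans = 4

Answer: 4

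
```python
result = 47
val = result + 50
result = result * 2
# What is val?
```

Answer: 97

Derivation:
Trace (tracking val):
result = 47  # -> result = 47
val = result + 50  # -> val = 97
result = result * 2  # -> result = 94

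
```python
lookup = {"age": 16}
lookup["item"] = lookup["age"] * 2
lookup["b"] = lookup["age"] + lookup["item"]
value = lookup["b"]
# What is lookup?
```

Trace (tracking lookup):
lookup = {'age': 16}  # -> lookup = {'age': 16}
lookup['item'] = lookup['age'] * 2  # -> lookup = {'age': 16, 'item': 32}
lookup['b'] = lookup['age'] + lookup['item']  # -> lookup = {'age': 16, 'item': 32, 'b': 48}
value = lookup['b']  # -> value = 48

Answer: {'age': 16, 'item': 32, 'b': 48}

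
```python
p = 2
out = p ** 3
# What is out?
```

Answer: 8

Derivation:
Trace (tracking out):
p = 2  # -> p = 2
out = p ** 3  # -> out = 8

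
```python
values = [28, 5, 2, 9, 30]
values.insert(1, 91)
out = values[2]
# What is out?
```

Answer: 5

Derivation:
Trace (tracking out):
values = [28, 5, 2, 9, 30]  # -> values = [28, 5, 2, 9, 30]
values.insert(1, 91)  # -> values = [28, 91, 5, 2, 9, 30]
out = values[2]  # -> out = 5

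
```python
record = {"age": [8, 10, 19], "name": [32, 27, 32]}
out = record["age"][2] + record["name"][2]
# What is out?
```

Trace (tracking out):
record = {'age': [8, 10, 19], 'name': [32, 27, 32]}  # -> record = {'age': [8, 10, 19], 'name': [32, 27, 32]}
out = record['age'][2] + record['name'][2]  # -> out = 51

Answer: 51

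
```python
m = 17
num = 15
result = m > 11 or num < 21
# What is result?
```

Answer: True

Derivation:
Trace (tracking result):
m = 17  # -> m = 17
num = 15  # -> num = 15
result = m > 11 or num < 21  # -> result = True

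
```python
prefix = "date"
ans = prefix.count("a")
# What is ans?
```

Trace (tracking ans):
prefix = 'date'  # -> prefix = 'date'
ans = prefix.count('a')  # -> ans = 1

Answer: 1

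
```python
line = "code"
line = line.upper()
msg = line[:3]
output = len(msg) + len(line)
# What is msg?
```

Trace (tracking msg):
line = 'code'  # -> line = 'code'
line = line.upper()  # -> line = 'CODE'
msg = line[:3]  # -> msg = 'COD'
output = len(msg) + len(line)  # -> output = 7

Answer: 'COD'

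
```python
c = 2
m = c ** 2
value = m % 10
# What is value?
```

Answer: 4

Derivation:
Trace (tracking value):
c = 2  # -> c = 2
m = c ** 2  # -> m = 4
value = m % 10  # -> value = 4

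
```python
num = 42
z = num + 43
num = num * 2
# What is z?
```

Answer: 85

Derivation:
Trace (tracking z):
num = 42  # -> num = 42
z = num + 43  # -> z = 85
num = num * 2  # -> num = 84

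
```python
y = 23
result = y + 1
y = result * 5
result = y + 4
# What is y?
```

Trace (tracking y):
y = 23  # -> y = 23
result = y + 1  # -> result = 24
y = result * 5  # -> y = 120
result = y + 4  # -> result = 124

Answer: 120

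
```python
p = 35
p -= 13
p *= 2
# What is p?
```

Trace (tracking p):
p = 35  # -> p = 35
p -= 13  # -> p = 22
p *= 2  # -> p = 44

Answer: 44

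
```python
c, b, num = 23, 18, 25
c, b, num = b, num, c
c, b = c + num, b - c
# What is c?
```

Trace (tracking c):
c, b, num = (23, 18, 25)  # -> c = 23, b = 18, num = 25
c, b, num = (b, num, c)  # -> c = 18, b = 25, num = 23
c, b = (c + num, b - c)  # -> c = 41, b = 7

Answer: 41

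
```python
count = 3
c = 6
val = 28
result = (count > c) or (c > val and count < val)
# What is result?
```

Answer: False

Derivation:
Trace (tracking result):
count = 3  # -> count = 3
c = 6  # -> c = 6
val = 28  # -> val = 28
result = count > c or (c > val and count < val)  # -> result = False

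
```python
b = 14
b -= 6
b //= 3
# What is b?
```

Answer: 2

Derivation:
Trace (tracking b):
b = 14  # -> b = 14
b -= 6  # -> b = 8
b //= 3  # -> b = 2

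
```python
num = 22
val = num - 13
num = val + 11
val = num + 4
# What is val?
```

Answer: 24

Derivation:
Trace (tracking val):
num = 22  # -> num = 22
val = num - 13  # -> val = 9
num = val + 11  # -> num = 20
val = num + 4  # -> val = 24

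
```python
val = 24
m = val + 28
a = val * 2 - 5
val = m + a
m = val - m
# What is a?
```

Answer: 43

Derivation:
Trace (tracking a):
val = 24  # -> val = 24
m = val + 28  # -> m = 52
a = val * 2 - 5  # -> a = 43
val = m + a  # -> val = 95
m = val - m  # -> m = 43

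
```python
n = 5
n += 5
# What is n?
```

Answer: 10

Derivation:
Trace (tracking n):
n = 5  # -> n = 5
n += 5  # -> n = 10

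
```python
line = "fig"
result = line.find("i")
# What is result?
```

Trace (tracking result):
line = 'fig'  # -> line = 'fig'
result = line.find('i')  # -> result = 1

Answer: 1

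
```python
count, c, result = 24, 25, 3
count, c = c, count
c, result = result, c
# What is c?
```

Answer: 3

Derivation:
Trace (tracking c):
count, c, result = (24, 25, 3)  # -> count = 24, c = 25, result = 3
count, c = (c, count)  # -> count = 25, c = 24
c, result = (result, c)  # -> c = 3, result = 24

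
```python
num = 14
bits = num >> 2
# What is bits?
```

Trace (tracking bits):
num = 14  # -> num = 14
bits = num >> 2  # -> bits = 3

Answer: 3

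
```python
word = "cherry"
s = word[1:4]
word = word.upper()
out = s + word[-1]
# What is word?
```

Answer: 'CHERRY'

Derivation:
Trace (tracking word):
word = 'cherry'  # -> word = 'cherry'
s = word[1:4]  # -> s = 'her'
word = word.upper()  # -> word = 'CHERRY'
out = s + word[-1]  # -> out = 'herY'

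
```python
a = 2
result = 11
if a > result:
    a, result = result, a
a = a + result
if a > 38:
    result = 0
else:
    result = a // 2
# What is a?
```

Trace (tracking a):
a = 2  # -> a = 2
result = 11  # -> result = 11
if a > result:  # condition is False
a = a + result  # -> a = 13
if a > 38:  # condition is False
else:
    result = a // 2  # -> result = 6

Answer: 13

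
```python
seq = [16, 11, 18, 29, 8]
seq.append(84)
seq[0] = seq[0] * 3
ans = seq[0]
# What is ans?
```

Answer: 48

Derivation:
Trace (tracking ans):
seq = [16, 11, 18, 29, 8]  # -> seq = [16, 11, 18, 29, 8]
seq.append(84)  # -> seq = [16, 11, 18, 29, 8, 84]
seq[0] = seq[0] * 3  # -> seq = [48, 11, 18, 29, 8, 84]
ans = seq[0]  # -> ans = 48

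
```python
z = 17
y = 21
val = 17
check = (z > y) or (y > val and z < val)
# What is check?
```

Trace (tracking check):
z = 17  # -> z = 17
y = 21  # -> y = 21
val = 17  # -> val = 17
check = z > y or (y > val and z < val)  # -> check = False

Answer: False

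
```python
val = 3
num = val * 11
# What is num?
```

Answer: 33

Derivation:
Trace (tracking num):
val = 3  # -> val = 3
num = val * 11  # -> num = 33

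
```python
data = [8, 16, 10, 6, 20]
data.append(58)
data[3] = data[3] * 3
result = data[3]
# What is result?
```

Trace (tracking result):
data = [8, 16, 10, 6, 20]  # -> data = [8, 16, 10, 6, 20]
data.append(58)  # -> data = [8, 16, 10, 6, 20, 58]
data[3] = data[3] * 3  # -> data = [8, 16, 10, 18, 20, 58]
result = data[3]  # -> result = 18

Answer: 18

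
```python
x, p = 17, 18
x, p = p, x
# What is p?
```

Answer: 17

Derivation:
Trace (tracking p):
x, p = (17, 18)  # -> x = 17, p = 18
x, p = (p, x)  # -> x = 18, p = 17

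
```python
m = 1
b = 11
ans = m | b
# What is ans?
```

Trace (tracking ans):
m = 1  # -> m = 1
b = 11  # -> b = 11
ans = m | b  # -> ans = 11

Answer: 11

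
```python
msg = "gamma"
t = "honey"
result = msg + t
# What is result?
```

Answer: 'gammahoney'

Derivation:
Trace (tracking result):
msg = 'gamma'  # -> msg = 'gamma'
t = 'honey'  # -> t = 'honey'
result = msg + t  # -> result = 'gammahoney'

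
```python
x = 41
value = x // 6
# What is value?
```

Trace (tracking value):
x = 41  # -> x = 41
value = x // 6  # -> value = 6

Answer: 6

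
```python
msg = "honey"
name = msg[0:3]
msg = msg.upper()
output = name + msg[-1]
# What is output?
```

Trace (tracking output):
msg = 'honey'  # -> msg = 'honey'
name = msg[0:3]  # -> name = 'hon'
msg = msg.upper()  # -> msg = 'HONEY'
output = name + msg[-1]  # -> output = 'honY'

Answer: 'honY'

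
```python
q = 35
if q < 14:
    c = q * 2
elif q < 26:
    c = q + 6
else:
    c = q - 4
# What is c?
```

Answer: 31

Derivation:
Trace (tracking c):
q = 35  # -> q = 35
if q < 14:  # condition is False
elif q < 26:  # condition is False
else:
    c = q - 4  # -> c = 31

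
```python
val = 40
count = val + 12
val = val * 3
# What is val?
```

Answer: 120

Derivation:
Trace (tracking val):
val = 40  # -> val = 40
count = val + 12  # -> count = 52
val = val * 3  # -> val = 120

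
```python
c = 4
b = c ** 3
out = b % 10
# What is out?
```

Trace (tracking out):
c = 4  # -> c = 4
b = c ** 3  # -> b = 64
out = b % 10  # -> out = 4

Answer: 4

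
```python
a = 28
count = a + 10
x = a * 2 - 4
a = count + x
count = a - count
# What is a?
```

Trace (tracking a):
a = 28  # -> a = 28
count = a + 10  # -> count = 38
x = a * 2 - 4  # -> x = 52
a = count + x  # -> a = 90
count = a - count  # -> count = 52

Answer: 90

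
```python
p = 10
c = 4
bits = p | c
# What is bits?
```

Trace (tracking bits):
p = 10  # -> p = 10
c = 4  # -> c = 4
bits = p | c  # -> bits = 14

Answer: 14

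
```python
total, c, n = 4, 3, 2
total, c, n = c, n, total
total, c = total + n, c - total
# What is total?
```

Answer: 7

Derivation:
Trace (tracking total):
total, c, n = (4, 3, 2)  # -> total = 4, c = 3, n = 2
total, c, n = (c, n, total)  # -> total = 3, c = 2, n = 4
total, c = (total + n, c - total)  # -> total = 7, c = -1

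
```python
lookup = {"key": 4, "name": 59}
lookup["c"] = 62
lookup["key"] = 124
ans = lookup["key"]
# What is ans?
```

Answer: 124

Derivation:
Trace (tracking ans):
lookup = {'key': 4, 'name': 59}  # -> lookup = {'key': 4, 'name': 59}
lookup['c'] = 62  # -> lookup = {'key': 4, 'name': 59, 'c': 62}
lookup['key'] = 124  # -> lookup = {'key': 124, 'name': 59, 'c': 62}
ans = lookup['key']  # -> ans = 124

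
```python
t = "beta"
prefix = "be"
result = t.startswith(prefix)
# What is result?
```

Answer: True

Derivation:
Trace (tracking result):
t = 'beta'  # -> t = 'beta'
prefix = 'be'  # -> prefix = 'be'
result = t.startswith(prefix)  # -> result = True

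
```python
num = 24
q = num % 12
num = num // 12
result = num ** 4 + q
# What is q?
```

Trace (tracking q):
num = 24  # -> num = 24
q = num % 12  # -> q = 0
num = num // 12  # -> num = 2
result = num ** 4 + q  # -> result = 16

Answer: 0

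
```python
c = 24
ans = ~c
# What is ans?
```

Answer: -25

Derivation:
Trace (tracking ans):
c = 24  # -> c = 24
ans = ~c  # -> ans = -25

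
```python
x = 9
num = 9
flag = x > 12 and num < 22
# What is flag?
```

Answer: False

Derivation:
Trace (tracking flag):
x = 9  # -> x = 9
num = 9  # -> num = 9
flag = x > 12 and num < 22  # -> flag = False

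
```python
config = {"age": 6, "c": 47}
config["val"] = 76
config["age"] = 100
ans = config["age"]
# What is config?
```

Trace (tracking config):
config = {'age': 6, 'c': 47}  # -> config = {'age': 6, 'c': 47}
config['val'] = 76  # -> config = {'age': 6, 'c': 47, 'val': 76}
config['age'] = 100  # -> config = {'age': 100, 'c': 47, 'val': 76}
ans = config['age']  # -> ans = 100

Answer: {'age': 100, 'c': 47, 'val': 76}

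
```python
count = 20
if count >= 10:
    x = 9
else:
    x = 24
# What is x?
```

Answer: 9

Derivation:
Trace (tracking x):
count = 20  # -> count = 20
if count >= 10:  # condition is True
    x = 9  # -> x = 9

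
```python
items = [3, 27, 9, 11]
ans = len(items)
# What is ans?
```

Answer: 4

Derivation:
Trace (tracking ans):
items = [3, 27, 9, 11]  # -> items = [3, 27, 9, 11]
ans = len(items)  # -> ans = 4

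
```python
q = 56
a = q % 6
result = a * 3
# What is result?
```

Trace (tracking result):
q = 56  # -> q = 56
a = q % 6  # -> a = 2
result = a * 3  # -> result = 6

Answer: 6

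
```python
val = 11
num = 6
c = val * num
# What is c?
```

Trace (tracking c):
val = 11  # -> val = 11
num = 6  # -> num = 6
c = val * num  # -> c = 66

Answer: 66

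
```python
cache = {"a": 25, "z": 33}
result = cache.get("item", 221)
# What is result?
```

Trace (tracking result):
cache = {'a': 25, 'z': 33}  # -> cache = {'a': 25, 'z': 33}
result = cache.get('item', 221)  # -> result = 221

Answer: 221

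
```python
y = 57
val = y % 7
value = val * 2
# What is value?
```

Answer: 2

Derivation:
Trace (tracking value):
y = 57  # -> y = 57
val = y % 7  # -> val = 1
value = val * 2  # -> value = 2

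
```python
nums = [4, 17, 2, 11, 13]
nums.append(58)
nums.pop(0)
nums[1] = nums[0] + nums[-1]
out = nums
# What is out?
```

Trace (tracking out):
nums = [4, 17, 2, 11, 13]  # -> nums = [4, 17, 2, 11, 13]
nums.append(58)  # -> nums = [4, 17, 2, 11, 13, 58]
nums.pop(0)  # -> nums = [17, 2, 11, 13, 58]
nums[1] = nums[0] + nums[-1]  # -> nums = [17, 75, 11, 13, 58]
out = nums  # -> out = [17, 75, 11, 13, 58]

Answer: [17, 75, 11, 13, 58]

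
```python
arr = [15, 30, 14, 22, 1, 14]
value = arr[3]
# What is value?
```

Trace (tracking value):
arr = [15, 30, 14, 22, 1, 14]  # -> arr = [15, 30, 14, 22, 1, 14]
value = arr[3]  # -> value = 22

Answer: 22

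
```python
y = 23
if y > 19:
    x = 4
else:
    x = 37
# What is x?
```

Answer: 4

Derivation:
Trace (tracking x):
y = 23  # -> y = 23
if y > 19:  # condition is True
    x = 4  # -> x = 4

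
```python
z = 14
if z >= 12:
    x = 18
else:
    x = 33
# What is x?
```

Answer: 18

Derivation:
Trace (tracking x):
z = 14  # -> z = 14
if z >= 12:  # condition is True
    x = 18  # -> x = 18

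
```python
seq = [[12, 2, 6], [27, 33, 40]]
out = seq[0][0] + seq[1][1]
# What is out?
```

Trace (tracking out):
seq = [[12, 2, 6], [27, 33, 40]]  # -> seq = [[12, 2, 6], [27, 33, 40]]
out = seq[0][0] + seq[1][1]  # -> out = 45

Answer: 45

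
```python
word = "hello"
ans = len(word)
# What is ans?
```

Answer: 5

Derivation:
Trace (tracking ans):
word = 'hello'  # -> word = 'hello'
ans = len(word)  # -> ans = 5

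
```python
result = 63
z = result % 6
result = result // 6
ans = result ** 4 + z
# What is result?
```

Trace (tracking result):
result = 63  # -> result = 63
z = result % 6  # -> z = 3
result = result // 6  # -> result = 10
ans = result ** 4 + z  # -> ans = 10003

Answer: 10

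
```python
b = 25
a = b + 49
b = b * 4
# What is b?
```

Trace (tracking b):
b = 25  # -> b = 25
a = b + 49  # -> a = 74
b = b * 4  # -> b = 100

Answer: 100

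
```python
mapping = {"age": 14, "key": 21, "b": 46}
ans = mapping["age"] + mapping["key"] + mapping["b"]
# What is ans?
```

Trace (tracking ans):
mapping = {'age': 14, 'key': 21, 'b': 46}  # -> mapping = {'age': 14, 'key': 21, 'b': 46}
ans = mapping['age'] + mapping['key'] + mapping['b']  # -> ans = 81

Answer: 81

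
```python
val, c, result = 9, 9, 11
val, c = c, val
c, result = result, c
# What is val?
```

Trace (tracking val):
val, c, result = (9, 9, 11)  # -> val = 9, c = 9, result = 11
val, c = (c, val)  # -> val = 9, c = 9
c, result = (result, c)  # -> c = 11, result = 9

Answer: 9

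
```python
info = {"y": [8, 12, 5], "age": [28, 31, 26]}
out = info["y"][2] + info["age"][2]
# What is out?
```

Answer: 31

Derivation:
Trace (tracking out):
info = {'y': [8, 12, 5], 'age': [28, 31, 26]}  # -> info = {'y': [8, 12, 5], 'age': [28, 31, 26]}
out = info['y'][2] + info['age'][2]  # -> out = 31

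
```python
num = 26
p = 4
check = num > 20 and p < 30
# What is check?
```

Answer: True

Derivation:
Trace (tracking check):
num = 26  # -> num = 26
p = 4  # -> p = 4
check = num > 20 and p < 30  # -> check = True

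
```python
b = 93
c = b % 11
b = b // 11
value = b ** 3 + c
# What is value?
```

Answer: 517

Derivation:
Trace (tracking value):
b = 93  # -> b = 93
c = b % 11  # -> c = 5
b = b // 11  # -> b = 8
value = b ** 3 + c  # -> value = 517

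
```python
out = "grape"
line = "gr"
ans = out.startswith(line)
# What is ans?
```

Trace (tracking ans):
out = 'grape'  # -> out = 'grape'
line = 'gr'  # -> line = 'gr'
ans = out.startswith(line)  # -> ans = True

Answer: True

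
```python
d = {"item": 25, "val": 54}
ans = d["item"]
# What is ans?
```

Trace (tracking ans):
d = {'item': 25, 'val': 54}  # -> d = {'item': 25, 'val': 54}
ans = d['item']  # -> ans = 25

Answer: 25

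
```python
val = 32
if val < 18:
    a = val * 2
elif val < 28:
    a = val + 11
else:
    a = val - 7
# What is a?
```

Trace (tracking a):
val = 32  # -> val = 32
if val < 18:  # condition is False
elif val < 28:  # condition is False
else:
    a = val - 7  # -> a = 25

Answer: 25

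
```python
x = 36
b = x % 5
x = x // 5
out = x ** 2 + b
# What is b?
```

Answer: 1

Derivation:
Trace (tracking b):
x = 36  # -> x = 36
b = x % 5  # -> b = 1
x = x // 5  # -> x = 7
out = x ** 2 + b  # -> out = 50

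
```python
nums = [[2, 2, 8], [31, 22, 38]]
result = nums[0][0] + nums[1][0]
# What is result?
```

Trace (tracking result):
nums = [[2, 2, 8], [31, 22, 38]]  # -> nums = [[2, 2, 8], [31, 22, 38]]
result = nums[0][0] + nums[1][0]  # -> result = 33

Answer: 33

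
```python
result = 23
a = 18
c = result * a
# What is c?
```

Trace (tracking c):
result = 23  # -> result = 23
a = 18  # -> a = 18
c = result * a  # -> c = 414

Answer: 414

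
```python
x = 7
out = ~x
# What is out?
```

Trace (tracking out):
x = 7  # -> x = 7
out = ~x  # -> out = -8

Answer: -8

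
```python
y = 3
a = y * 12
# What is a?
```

Trace (tracking a):
y = 3  # -> y = 3
a = y * 12  # -> a = 36

Answer: 36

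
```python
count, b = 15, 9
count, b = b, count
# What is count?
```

Answer: 9

Derivation:
Trace (tracking count):
count, b = (15, 9)  # -> count = 15, b = 9
count, b = (b, count)  # -> count = 9, b = 15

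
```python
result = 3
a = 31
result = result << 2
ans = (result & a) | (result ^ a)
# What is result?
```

Trace (tracking result):
result = 3  # -> result = 3
a = 31  # -> a = 31
result = result << 2  # -> result = 12
ans = result & a | result ^ a  # -> ans = 31

Answer: 12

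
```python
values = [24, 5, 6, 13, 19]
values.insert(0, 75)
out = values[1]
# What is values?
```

Answer: [75, 24, 5, 6, 13, 19]

Derivation:
Trace (tracking values):
values = [24, 5, 6, 13, 19]  # -> values = [24, 5, 6, 13, 19]
values.insert(0, 75)  # -> values = [75, 24, 5, 6, 13, 19]
out = values[1]  # -> out = 24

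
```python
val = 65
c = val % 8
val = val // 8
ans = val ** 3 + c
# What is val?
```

Trace (tracking val):
val = 65  # -> val = 65
c = val % 8  # -> c = 1
val = val // 8  # -> val = 8
ans = val ** 3 + c  # -> ans = 513

Answer: 8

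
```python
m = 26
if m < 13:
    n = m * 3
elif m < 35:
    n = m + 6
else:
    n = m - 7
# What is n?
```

Trace (tracking n):
m = 26  # -> m = 26
if m < 13:  # condition is False
elif m < 35:  # condition is True
    n = m + 6  # -> n = 32

Answer: 32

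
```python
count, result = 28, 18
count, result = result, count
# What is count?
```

Answer: 18

Derivation:
Trace (tracking count):
count, result = (28, 18)  # -> count = 28, result = 18
count, result = (result, count)  # -> count = 18, result = 28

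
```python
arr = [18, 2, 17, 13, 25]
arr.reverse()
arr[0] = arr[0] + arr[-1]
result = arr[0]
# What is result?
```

Answer: 43

Derivation:
Trace (tracking result):
arr = [18, 2, 17, 13, 25]  # -> arr = [18, 2, 17, 13, 25]
arr.reverse()  # -> arr = [25, 13, 17, 2, 18]
arr[0] = arr[0] + arr[-1]  # -> arr = [43, 13, 17, 2, 18]
result = arr[0]  # -> result = 43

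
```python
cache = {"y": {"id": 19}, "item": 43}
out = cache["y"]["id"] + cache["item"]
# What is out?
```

Answer: 62

Derivation:
Trace (tracking out):
cache = {'y': {'id': 19}, 'item': 43}  # -> cache = {'y': {'id': 19}, 'item': 43}
out = cache['y']['id'] + cache['item']  # -> out = 62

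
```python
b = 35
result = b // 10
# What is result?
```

Trace (tracking result):
b = 35  # -> b = 35
result = b // 10  # -> result = 3

Answer: 3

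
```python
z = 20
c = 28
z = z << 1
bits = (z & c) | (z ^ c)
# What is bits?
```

Answer: 60

Derivation:
Trace (tracking bits):
z = 20  # -> z = 20
c = 28  # -> c = 28
z = z << 1  # -> z = 40
bits = z & c | z ^ c  # -> bits = 60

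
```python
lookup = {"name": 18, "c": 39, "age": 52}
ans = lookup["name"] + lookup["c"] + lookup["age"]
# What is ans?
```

Answer: 109

Derivation:
Trace (tracking ans):
lookup = {'name': 18, 'c': 39, 'age': 52}  # -> lookup = {'name': 18, 'c': 39, 'age': 52}
ans = lookup['name'] + lookup['c'] + lookup['age']  # -> ans = 109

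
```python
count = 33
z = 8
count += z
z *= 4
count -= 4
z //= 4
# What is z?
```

Trace (tracking z):
count = 33  # -> count = 33
z = 8  # -> z = 8
count += z  # -> count = 41
z *= 4  # -> z = 32
count -= 4  # -> count = 37
z //= 4  # -> z = 8

Answer: 8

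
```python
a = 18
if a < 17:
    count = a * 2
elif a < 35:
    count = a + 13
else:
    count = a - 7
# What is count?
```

Answer: 31

Derivation:
Trace (tracking count):
a = 18  # -> a = 18
if a < 17:  # condition is False
elif a < 35:  # condition is True
    count = a + 13  # -> count = 31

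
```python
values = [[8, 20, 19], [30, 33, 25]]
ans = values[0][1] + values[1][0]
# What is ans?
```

Trace (tracking ans):
values = [[8, 20, 19], [30, 33, 25]]  # -> values = [[8, 20, 19], [30, 33, 25]]
ans = values[0][1] + values[1][0]  # -> ans = 50

Answer: 50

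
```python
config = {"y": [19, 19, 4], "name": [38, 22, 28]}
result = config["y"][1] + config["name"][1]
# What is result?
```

Answer: 41

Derivation:
Trace (tracking result):
config = {'y': [19, 19, 4], 'name': [38, 22, 28]}  # -> config = {'y': [19, 19, 4], 'name': [38, 22, 28]}
result = config['y'][1] + config['name'][1]  # -> result = 41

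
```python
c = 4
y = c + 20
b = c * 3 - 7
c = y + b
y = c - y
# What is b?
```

Trace (tracking b):
c = 4  # -> c = 4
y = c + 20  # -> y = 24
b = c * 3 - 7  # -> b = 5
c = y + b  # -> c = 29
y = c - y  # -> y = 5

Answer: 5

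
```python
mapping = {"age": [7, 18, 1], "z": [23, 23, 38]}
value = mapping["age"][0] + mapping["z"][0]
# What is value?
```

Answer: 30

Derivation:
Trace (tracking value):
mapping = {'age': [7, 18, 1], 'z': [23, 23, 38]}  # -> mapping = {'age': [7, 18, 1], 'z': [23, 23, 38]}
value = mapping['age'][0] + mapping['z'][0]  # -> value = 30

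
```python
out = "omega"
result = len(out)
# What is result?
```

Answer: 5

Derivation:
Trace (tracking result):
out = 'omega'  # -> out = 'omega'
result = len(out)  # -> result = 5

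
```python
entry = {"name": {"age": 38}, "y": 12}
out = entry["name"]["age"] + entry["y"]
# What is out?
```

Trace (tracking out):
entry = {'name': {'age': 38}, 'y': 12}  # -> entry = {'name': {'age': 38}, 'y': 12}
out = entry['name']['age'] + entry['y']  # -> out = 50

Answer: 50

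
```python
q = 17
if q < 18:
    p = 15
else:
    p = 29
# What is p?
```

Trace (tracking p):
q = 17  # -> q = 17
if q < 18:  # condition is True
    p = 15  # -> p = 15

Answer: 15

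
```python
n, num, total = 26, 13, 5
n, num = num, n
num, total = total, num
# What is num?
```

Answer: 5

Derivation:
Trace (tracking num):
n, num, total = (26, 13, 5)  # -> n = 26, num = 13, total = 5
n, num = (num, n)  # -> n = 13, num = 26
num, total = (total, num)  # -> num = 5, total = 26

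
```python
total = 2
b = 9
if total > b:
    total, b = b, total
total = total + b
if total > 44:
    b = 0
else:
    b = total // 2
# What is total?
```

Answer: 11

Derivation:
Trace (tracking total):
total = 2  # -> total = 2
b = 9  # -> b = 9
if total > b:  # condition is False
total = total + b  # -> total = 11
if total > 44:  # condition is False
else:
    b = total // 2  # -> b = 5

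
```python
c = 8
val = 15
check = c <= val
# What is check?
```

Answer: True

Derivation:
Trace (tracking check):
c = 8  # -> c = 8
val = 15  # -> val = 15
check = c <= val  # -> check = True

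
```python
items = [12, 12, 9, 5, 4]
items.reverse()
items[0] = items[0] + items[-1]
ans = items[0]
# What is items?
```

Trace (tracking items):
items = [12, 12, 9, 5, 4]  # -> items = [12, 12, 9, 5, 4]
items.reverse()  # -> items = [4, 5, 9, 12, 12]
items[0] = items[0] + items[-1]  # -> items = [16, 5, 9, 12, 12]
ans = items[0]  # -> ans = 16

Answer: [16, 5, 9, 12, 12]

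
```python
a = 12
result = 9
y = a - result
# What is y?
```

Trace (tracking y):
a = 12  # -> a = 12
result = 9  # -> result = 9
y = a - result  # -> y = 3

Answer: 3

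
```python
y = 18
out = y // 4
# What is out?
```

Answer: 4

Derivation:
Trace (tracking out):
y = 18  # -> y = 18
out = y // 4  # -> out = 4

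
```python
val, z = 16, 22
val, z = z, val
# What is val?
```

Trace (tracking val):
val, z = (16, 22)  # -> val = 16, z = 22
val, z = (z, val)  # -> val = 22, z = 16

Answer: 22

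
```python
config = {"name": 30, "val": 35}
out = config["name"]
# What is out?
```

Answer: 30

Derivation:
Trace (tracking out):
config = {'name': 30, 'val': 35}  # -> config = {'name': 30, 'val': 35}
out = config['name']  # -> out = 30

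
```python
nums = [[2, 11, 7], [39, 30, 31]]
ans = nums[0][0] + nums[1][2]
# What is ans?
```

Answer: 33

Derivation:
Trace (tracking ans):
nums = [[2, 11, 7], [39, 30, 31]]  # -> nums = [[2, 11, 7], [39, 30, 31]]
ans = nums[0][0] + nums[1][2]  # -> ans = 33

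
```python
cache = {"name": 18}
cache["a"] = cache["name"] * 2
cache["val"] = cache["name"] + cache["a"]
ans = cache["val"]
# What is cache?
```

Trace (tracking cache):
cache = {'name': 18}  # -> cache = {'name': 18}
cache['a'] = cache['name'] * 2  # -> cache = {'name': 18, 'a': 36}
cache['val'] = cache['name'] + cache['a']  # -> cache = {'name': 18, 'a': 36, 'val': 54}
ans = cache['val']  # -> ans = 54

Answer: {'name': 18, 'a': 36, 'val': 54}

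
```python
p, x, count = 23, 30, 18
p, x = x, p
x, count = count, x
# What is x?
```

Trace (tracking x):
p, x, count = (23, 30, 18)  # -> p = 23, x = 30, count = 18
p, x = (x, p)  # -> p = 30, x = 23
x, count = (count, x)  # -> x = 18, count = 23

Answer: 18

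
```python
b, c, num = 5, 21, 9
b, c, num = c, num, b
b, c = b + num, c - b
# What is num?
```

Answer: 5

Derivation:
Trace (tracking num):
b, c, num = (5, 21, 9)  # -> b = 5, c = 21, num = 9
b, c, num = (c, num, b)  # -> b = 21, c = 9, num = 5
b, c = (b + num, c - b)  # -> b = 26, c = -12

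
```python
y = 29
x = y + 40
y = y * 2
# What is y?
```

Answer: 58

Derivation:
Trace (tracking y):
y = 29  # -> y = 29
x = y + 40  # -> x = 69
y = y * 2  # -> y = 58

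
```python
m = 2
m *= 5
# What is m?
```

Answer: 10

Derivation:
Trace (tracking m):
m = 2  # -> m = 2
m *= 5  # -> m = 10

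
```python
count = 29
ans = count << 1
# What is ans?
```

Trace (tracking ans):
count = 29  # -> count = 29
ans = count << 1  # -> ans = 58

Answer: 58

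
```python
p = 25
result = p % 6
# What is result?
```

Trace (tracking result):
p = 25  # -> p = 25
result = p % 6  # -> result = 1

Answer: 1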